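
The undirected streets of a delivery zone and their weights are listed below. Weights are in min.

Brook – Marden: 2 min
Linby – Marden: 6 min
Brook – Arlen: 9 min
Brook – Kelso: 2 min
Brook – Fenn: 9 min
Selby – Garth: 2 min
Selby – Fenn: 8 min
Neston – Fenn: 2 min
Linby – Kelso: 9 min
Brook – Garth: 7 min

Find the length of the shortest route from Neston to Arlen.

Settle nodes by increasing distance from Neston:
Neston: 0
Fenn: 2  (via Neston)
Selby: 10  (via Fenn)
Brook: 11  (via Fenn)
Garth: 12  (via Selby)
Marden: 13  (via Brook)
Kelso: 13  (via Brook)
Linby: 19  (via Marden)
Arlen: 20  (via Brook)
Shortest route: Neston → Fenn → Brook → Arlen = 20 min.

20 min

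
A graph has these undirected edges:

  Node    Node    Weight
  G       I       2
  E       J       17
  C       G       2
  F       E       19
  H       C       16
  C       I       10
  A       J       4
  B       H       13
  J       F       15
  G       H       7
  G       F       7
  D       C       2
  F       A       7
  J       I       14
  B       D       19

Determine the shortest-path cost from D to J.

Running Dijkstra from D:
D: 0
C: 2  (via D)
G: 4  (via C)
I: 6  (via G)
F: 11  (via G)
H: 11  (via G)
A: 18  (via F)
B: 19  (via D)
J: 20  (via I)
Shortest route: D → C → G → I → J = 20.

20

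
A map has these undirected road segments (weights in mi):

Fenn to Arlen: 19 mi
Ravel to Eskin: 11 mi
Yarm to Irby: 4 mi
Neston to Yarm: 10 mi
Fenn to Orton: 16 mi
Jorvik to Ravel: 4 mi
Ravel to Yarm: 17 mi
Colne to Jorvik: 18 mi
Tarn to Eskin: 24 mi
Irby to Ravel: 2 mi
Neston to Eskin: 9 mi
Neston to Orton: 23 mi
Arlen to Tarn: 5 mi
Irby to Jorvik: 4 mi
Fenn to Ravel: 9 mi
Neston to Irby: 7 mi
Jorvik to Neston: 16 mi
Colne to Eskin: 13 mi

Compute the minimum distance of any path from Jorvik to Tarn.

37 mi

Compare a few routes:
Jorvik - Irby - Ravel - Fenn - Arlen - Tarn: 4+2+9+19+5 = 39
Jorvik - Irby - Ravel - Eskin - Tarn: 4+2+11+24 = 41
Jorvik - Ravel - Eskin - Tarn: 4+11+24 = 39
Jorvik - Ravel - Fenn - Arlen - Tarn: 4+9+19+5 = 37
Cheapest is Jorvik - Ravel - Fenn - Arlen - Tarn at 37 mi.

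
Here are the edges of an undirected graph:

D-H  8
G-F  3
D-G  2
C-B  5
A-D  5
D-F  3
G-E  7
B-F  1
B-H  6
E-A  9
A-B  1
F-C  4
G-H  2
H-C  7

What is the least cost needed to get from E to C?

14

Settle nodes by increasing distance from E:
E: 0
G: 7  (via E)
A: 9  (via E)
D: 9  (via G)
H: 9  (via G)
B: 10  (via A)
F: 10  (via G)
C: 14  (via F)
Shortest route: E → G → F → C = 14.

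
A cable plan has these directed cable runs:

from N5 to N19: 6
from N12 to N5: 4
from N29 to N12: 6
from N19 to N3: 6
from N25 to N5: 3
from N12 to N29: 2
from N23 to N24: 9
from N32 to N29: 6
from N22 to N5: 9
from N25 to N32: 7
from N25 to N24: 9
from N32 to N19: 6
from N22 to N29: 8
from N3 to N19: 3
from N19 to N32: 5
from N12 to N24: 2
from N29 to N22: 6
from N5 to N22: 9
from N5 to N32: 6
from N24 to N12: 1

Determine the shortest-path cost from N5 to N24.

20

Running Dijkstra from N5:
N5: 0
N19: 6  (via N5)
N32: 6  (via N5)
N22: 9  (via N5)
N3: 12  (via N19)
N29: 12  (via N32)
N12: 18  (via N29)
N24: 20  (via N12)
Shortest route: N5 → N32 → N29 → N12 → N24 = 20.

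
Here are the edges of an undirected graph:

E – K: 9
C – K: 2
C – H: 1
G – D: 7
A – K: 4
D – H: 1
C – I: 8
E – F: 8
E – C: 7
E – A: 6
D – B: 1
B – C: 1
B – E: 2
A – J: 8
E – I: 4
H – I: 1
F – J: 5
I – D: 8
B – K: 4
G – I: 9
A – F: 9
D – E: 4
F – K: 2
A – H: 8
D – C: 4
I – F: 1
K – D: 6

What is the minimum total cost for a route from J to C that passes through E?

Best J to E: J → F → I → E costing 10
Best E to C: E → B → C costing 3
Total via E: 10 + 3 = 13.

13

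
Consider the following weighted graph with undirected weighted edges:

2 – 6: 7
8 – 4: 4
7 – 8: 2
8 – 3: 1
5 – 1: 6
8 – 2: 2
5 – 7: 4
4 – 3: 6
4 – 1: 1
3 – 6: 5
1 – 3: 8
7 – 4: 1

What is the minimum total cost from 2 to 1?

6

Shortest distances from 2:
2: 0
8: 2  (via 2)
3: 3  (via 8)
7: 4  (via 8)
4: 5  (via 7)
1: 6  (via 4)
Shortest route: 2 → 8 → 7 → 4 → 1 = 6.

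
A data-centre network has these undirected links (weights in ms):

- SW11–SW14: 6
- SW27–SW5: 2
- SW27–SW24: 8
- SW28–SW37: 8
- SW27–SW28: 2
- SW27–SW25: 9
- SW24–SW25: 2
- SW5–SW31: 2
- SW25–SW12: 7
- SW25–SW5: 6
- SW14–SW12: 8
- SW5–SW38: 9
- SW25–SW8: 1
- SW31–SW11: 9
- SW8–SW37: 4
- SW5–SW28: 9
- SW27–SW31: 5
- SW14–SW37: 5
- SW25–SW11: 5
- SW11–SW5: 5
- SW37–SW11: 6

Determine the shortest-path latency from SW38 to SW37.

Enumerating some paths:
SW38–SW5–SW27–SW28–SW37: 9+2+2+8 = 21
SW38–SW5–SW11–SW37: 9+5+6 = 20
Cheapest is SW38–SW5–SW11–SW37 at 20 ms.

20 ms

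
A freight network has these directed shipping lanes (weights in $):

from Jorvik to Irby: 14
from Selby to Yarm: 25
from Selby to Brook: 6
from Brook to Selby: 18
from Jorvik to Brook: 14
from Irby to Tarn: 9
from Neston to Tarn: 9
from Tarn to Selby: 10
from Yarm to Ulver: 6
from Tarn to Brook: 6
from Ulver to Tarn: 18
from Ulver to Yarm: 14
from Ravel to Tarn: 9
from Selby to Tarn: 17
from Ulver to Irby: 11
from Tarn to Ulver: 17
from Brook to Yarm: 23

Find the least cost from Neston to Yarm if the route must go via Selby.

$44

Best Neston to Selby: Neston → Tarn → Selby costing 19
Shortest Selby→Yarm: Selby → Yarm = 25
Total via Selby: 19 + 25 = $44.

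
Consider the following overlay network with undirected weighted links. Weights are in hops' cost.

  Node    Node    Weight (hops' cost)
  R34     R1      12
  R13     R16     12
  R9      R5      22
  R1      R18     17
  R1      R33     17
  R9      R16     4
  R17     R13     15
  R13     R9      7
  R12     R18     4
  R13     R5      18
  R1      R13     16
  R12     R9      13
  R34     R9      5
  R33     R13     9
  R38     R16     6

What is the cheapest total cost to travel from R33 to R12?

29 hops' cost

Compare a few routes:
R33–R13–R1–R18–R12: 9+16+17+4 = 46
R33–R13–R16–R9–R12: 9+12+4+13 = 38
R33–R1–R18–R12: 17+17+4 = 38
R33–R13–R9–R12: 9+7+13 = 29
The minimum is 29 hops' cost via R33–R13–R9–R12.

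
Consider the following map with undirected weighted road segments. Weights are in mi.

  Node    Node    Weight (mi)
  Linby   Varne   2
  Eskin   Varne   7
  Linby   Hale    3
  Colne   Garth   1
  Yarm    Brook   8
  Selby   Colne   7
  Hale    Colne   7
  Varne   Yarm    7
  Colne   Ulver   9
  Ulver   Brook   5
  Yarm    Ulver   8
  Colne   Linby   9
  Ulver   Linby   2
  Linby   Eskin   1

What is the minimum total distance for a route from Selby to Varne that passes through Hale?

Shortest Selby→Hale: Selby–Colne–Hale = 14
Best Hale to Varne: Hale–Linby–Varne costing 5
Total via Hale: 14 + 5 = 19 mi.

19 mi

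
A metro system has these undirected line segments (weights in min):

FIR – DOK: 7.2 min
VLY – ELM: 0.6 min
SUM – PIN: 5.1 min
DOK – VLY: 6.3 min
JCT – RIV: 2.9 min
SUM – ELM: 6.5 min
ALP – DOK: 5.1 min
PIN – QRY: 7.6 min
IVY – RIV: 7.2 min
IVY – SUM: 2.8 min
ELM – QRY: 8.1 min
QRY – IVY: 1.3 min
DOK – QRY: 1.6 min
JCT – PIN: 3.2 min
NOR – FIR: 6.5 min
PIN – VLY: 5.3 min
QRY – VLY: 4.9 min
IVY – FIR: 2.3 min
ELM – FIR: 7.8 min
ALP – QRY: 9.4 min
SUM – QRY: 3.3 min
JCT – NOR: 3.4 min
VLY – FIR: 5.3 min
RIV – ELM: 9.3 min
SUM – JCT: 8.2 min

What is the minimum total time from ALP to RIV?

Compare a few routes:
ALP - DOK - QRY - SUM - IVY - RIV: 5.1+1.6+3.3+2.8+7.2 = 20
ALP - QRY - IVY - RIV: 9.4+1.3+7.2 = 17.9
ALP - DOK - QRY - IVY - RIV: 5.1+1.6+1.3+7.2 = 15.2
ALP - DOK - QRY - PIN - JCT - RIV: 5.1+1.6+7.6+3.2+2.9 = 20.4
Cheapest is ALP - DOK - QRY - IVY - RIV at 15.2 min.

15.2 min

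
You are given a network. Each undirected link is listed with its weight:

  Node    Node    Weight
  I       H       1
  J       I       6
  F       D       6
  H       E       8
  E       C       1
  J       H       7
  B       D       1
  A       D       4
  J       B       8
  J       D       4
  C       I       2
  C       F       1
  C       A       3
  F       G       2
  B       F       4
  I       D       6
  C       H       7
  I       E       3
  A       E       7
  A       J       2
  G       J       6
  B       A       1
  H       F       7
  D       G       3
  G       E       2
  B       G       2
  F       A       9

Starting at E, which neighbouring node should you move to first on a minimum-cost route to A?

Enumerating some paths:
E → C → A: 1+3 = 4
E → G → B → A: 2+2+1 = 5
The minimum is 4 via E → C → A.
So from E the first move is to C.

C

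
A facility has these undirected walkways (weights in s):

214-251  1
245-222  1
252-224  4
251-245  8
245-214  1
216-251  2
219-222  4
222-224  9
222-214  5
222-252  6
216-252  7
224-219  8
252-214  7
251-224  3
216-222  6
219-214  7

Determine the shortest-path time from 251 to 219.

7 s

Candidate routes:
251–214–219: 1+7 = 8
251–214–245–222–219: 1+1+1+4 = 7
Cheapest is 251–214–245–222–219 at 7 s.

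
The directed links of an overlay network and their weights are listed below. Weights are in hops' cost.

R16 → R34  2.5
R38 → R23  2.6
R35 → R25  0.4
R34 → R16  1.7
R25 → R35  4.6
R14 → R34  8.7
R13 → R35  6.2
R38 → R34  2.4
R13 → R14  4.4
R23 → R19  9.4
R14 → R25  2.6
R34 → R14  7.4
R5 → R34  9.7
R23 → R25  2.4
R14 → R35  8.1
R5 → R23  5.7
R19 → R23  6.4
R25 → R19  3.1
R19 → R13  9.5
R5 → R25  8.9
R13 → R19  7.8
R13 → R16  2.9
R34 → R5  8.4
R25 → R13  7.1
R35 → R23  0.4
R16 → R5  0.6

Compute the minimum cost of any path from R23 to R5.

13 hops' cost

Enumerating some paths:
R23 - R25 - R13 - R16 - R5: 2.4+7.1+2.9+0.6 = 13
R23 - R19 - R13 - R16 - R5: 9.4+9.5+2.9+0.6 = 22.4
R23 - R25 - R19 - R13 - R16 - R5: 2.4+3.1+9.5+2.9+0.6 = 18.5
The minimum is 13 hops' cost via R23 - R25 - R13 - R16 - R5.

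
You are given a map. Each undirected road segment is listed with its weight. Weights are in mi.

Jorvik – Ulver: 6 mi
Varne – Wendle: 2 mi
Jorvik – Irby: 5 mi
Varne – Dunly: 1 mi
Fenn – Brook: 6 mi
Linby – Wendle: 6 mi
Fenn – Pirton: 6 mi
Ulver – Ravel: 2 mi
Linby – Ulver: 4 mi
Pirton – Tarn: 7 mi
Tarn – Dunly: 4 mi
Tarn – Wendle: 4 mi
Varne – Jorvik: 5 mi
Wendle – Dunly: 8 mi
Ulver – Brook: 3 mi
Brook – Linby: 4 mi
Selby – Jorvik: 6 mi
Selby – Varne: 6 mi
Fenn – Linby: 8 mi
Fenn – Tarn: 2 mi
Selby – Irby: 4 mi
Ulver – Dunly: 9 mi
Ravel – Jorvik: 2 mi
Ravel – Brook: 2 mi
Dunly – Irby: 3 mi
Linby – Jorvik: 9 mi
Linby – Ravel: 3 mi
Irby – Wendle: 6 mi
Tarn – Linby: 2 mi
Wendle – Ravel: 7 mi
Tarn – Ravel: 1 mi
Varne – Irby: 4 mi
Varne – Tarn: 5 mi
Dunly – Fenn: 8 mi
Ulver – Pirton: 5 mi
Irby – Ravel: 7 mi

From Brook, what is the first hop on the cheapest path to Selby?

Candidate routes:
Brook - Ravel - Irby - Selby: 2+7+4 = 13
Brook - Ravel - Jorvik - Selby: 2+2+6 = 10
Brook - Ravel - Jorvik - Irby - Selby: 2+2+5+4 = 13
Brook - Ulver - Ravel - Jorvik - Selby: 3+2+2+6 = 13
Cheapest is Brook - Ravel - Jorvik - Selby at 10 mi.
So from Brook the first move is to Ravel.

Ravel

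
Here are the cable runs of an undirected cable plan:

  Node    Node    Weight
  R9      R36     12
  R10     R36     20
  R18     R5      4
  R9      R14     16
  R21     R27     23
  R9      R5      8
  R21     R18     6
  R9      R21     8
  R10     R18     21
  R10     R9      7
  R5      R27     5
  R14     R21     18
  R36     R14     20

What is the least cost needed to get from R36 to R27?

Compare a few routes:
R36 → R9 → R5 → R27: 12+8+5 = 25
R36 → R9 → R21 → R18 → R5 → R27: 12+8+6+4+5 = 35
The minimum is 25 via R36 → R9 → R5 → R27.

25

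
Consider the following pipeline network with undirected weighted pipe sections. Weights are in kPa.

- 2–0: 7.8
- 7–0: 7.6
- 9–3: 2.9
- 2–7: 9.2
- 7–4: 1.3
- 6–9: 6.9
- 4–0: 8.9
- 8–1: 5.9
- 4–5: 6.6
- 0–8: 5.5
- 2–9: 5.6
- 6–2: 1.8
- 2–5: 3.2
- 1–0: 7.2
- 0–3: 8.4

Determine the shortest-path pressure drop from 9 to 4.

15.4 kPa

Shortest distances from 9:
9: 0
3: 2.9  (via 9)
2: 5.6  (via 9)
6: 6.9  (via 9)
5: 8.8  (via 2)
0: 11.3  (via 3)
7: 14.8  (via 2)
4: 15.4  (via 5)
Shortest route: 9 → 2 → 5 → 4 = 15.4 kPa.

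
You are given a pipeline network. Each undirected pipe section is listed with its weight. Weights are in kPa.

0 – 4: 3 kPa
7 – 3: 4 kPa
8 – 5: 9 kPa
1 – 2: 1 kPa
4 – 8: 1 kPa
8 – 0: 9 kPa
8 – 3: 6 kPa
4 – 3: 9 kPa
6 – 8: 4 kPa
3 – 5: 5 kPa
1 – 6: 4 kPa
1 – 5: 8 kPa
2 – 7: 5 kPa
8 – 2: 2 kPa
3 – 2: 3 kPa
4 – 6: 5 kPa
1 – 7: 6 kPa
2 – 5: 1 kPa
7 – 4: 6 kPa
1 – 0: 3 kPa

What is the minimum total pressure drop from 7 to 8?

Running Dijkstra from 7:
7: 0
3: 4  (via 7)
2: 5  (via 7)
1: 6  (via 7)
4: 6  (via 7)
5: 6  (via 2)
8: 7  (via 2)
Shortest route: 7–2–8 = 7 kPa.

7 kPa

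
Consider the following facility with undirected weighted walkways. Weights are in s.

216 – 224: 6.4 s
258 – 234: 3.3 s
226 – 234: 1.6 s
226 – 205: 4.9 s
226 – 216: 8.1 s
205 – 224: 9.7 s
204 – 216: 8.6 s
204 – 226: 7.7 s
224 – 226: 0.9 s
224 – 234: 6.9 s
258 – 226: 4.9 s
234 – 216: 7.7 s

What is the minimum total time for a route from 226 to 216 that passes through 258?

15.9 s

Shortest 226→258: 226 → 258 = 4.9
Best 258 to 216: 258 → 234 → 216 costing 11
Total via 258: 4.9 + 11 = 15.9 s.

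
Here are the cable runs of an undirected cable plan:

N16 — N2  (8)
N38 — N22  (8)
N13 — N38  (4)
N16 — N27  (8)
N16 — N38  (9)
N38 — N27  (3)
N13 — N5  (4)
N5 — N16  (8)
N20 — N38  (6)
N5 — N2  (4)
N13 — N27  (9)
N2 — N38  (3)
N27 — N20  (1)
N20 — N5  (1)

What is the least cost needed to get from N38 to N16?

9

Shortest distances from N38:
N38: 0
N27: 3  (via N38)
N2: 3  (via N38)
N20: 4  (via N27)
N13: 4  (via N38)
N5: 5  (via N20)
N22: 8  (via N38)
N16: 9  (via N38)
Shortest route: N38–N16 = 9.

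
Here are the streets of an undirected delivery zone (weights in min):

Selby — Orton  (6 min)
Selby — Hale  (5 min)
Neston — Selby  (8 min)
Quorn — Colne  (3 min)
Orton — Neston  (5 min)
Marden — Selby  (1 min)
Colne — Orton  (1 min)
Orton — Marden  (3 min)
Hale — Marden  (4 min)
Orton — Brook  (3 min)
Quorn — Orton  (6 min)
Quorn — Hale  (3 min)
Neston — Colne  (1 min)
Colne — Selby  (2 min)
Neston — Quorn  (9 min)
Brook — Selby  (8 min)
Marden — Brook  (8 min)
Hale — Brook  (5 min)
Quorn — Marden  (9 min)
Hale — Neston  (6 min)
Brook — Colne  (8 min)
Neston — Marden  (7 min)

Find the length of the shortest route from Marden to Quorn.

Compare a few routes:
Marden - Orton - Colne - Quorn: 3+1+3 = 7
Marden - Selby - Colne - Quorn: 1+2+3 = 6
Cheapest is Marden - Selby - Colne - Quorn at 6 min.

6 min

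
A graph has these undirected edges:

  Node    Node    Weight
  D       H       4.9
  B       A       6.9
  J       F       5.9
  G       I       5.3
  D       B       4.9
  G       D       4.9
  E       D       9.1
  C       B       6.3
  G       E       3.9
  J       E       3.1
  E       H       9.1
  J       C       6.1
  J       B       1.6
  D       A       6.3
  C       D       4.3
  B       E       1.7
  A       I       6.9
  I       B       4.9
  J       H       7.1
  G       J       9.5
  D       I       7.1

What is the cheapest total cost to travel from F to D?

12.4

Settle nodes by increasing distance from F:
F: 0
J: 5.9  (via F)
B: 7.5  (via J)
E: 9  (via J)
C: 12  (via J)
D: 12.4  (via B)
Shortest route: F–J–B–D = 12.4.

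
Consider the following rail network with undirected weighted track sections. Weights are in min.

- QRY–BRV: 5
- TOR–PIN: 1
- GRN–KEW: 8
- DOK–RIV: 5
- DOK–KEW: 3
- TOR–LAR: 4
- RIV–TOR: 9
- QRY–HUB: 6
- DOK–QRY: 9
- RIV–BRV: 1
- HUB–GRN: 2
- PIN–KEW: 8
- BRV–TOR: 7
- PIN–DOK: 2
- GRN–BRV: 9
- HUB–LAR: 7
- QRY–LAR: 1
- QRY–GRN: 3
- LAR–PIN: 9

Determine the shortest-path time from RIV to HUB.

Enumerating some paths:
RIV - BRV - GRN - HUB: 1+9+2 = 12
RIV - BRV - QRY - GRN - HUB: 1+5+3+2 = 11
The minimum is 11 min via RIV - BRV - QRY - GRN - HUB.

11 min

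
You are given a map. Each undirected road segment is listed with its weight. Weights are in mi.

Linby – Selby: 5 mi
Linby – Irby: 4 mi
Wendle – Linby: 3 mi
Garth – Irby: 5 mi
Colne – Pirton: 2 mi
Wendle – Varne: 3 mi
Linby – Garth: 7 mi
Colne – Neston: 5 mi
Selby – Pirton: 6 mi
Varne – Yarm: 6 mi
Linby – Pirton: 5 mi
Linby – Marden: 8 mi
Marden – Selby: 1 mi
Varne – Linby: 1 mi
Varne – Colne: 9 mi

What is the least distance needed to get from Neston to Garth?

Compare a few routes:
Neston - Colne - Pirton - Linby - Irby - Garth: 5+2+5+4+5 = 21
Neston - Colne - Varne - Linby - Garth: 5+9+1+7 = 22
Neston - Colne - Pirton - Linby - Garth: 5+2+5+7 = 19
Cheapest is Neston - Colne - Pirton - Linby - Garth at 19 mi.

19 mi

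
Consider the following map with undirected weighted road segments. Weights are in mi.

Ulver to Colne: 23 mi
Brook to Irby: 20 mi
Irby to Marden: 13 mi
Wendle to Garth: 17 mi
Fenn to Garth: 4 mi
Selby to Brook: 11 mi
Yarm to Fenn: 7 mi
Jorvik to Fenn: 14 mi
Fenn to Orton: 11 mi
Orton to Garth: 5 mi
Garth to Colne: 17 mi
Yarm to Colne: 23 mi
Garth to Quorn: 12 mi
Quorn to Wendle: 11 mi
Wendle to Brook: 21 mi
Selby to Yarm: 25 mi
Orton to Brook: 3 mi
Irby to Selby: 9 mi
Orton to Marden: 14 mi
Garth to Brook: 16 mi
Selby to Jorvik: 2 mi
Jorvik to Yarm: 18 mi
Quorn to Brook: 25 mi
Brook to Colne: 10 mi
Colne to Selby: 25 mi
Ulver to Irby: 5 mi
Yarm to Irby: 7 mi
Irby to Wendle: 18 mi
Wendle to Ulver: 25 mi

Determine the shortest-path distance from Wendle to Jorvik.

29 mi

Compare a few routes:
Wendle - Garth - Fenn - Jorvik: 17+4+14 = 35
Wendle - Garth - Orton - Brook - Selby - Jorvik: 17+5+3+11+2 = 38
Wendle - Brook - Selby - Jorvik: 21+11+2 = 34
Wendle - Irby - Selby - Jorvik: 18+9+2 = 29
The minimum is 29 mi via Wendle - Irby - Selby - Jorvik.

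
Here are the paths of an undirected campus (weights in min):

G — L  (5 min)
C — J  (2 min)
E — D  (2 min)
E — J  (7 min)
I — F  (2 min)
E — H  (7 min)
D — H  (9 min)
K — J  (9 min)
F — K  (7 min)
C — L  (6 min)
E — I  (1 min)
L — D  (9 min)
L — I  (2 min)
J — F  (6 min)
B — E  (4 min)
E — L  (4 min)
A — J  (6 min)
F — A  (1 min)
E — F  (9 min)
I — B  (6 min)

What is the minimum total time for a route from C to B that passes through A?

Best C to A: C → J → A costing 8
Shortest A→B: A → F → I → E → B = 8
Total via A: 8 + 8 = 16 min.

16 min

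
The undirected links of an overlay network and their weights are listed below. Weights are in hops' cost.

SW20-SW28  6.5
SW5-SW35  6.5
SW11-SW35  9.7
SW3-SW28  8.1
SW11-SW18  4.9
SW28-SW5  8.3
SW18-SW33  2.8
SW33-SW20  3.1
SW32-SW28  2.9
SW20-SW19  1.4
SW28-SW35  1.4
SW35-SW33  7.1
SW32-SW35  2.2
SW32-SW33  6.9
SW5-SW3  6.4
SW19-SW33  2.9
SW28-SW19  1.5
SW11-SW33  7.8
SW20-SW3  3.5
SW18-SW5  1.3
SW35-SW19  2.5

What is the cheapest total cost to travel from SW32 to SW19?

Compare a few routes:
SW32–SW35–SW19: 2.2+2.5 = 4.7
SW32–SW35–SW28–SW19: 2.2+1.4+1.5 = 5.1
SW32–SW28–SW19: 2.9+1.5 = 4.4
Cheapest is SW32–SW28–SW19 at 4.4 hops' cost.

4.4 hops' cost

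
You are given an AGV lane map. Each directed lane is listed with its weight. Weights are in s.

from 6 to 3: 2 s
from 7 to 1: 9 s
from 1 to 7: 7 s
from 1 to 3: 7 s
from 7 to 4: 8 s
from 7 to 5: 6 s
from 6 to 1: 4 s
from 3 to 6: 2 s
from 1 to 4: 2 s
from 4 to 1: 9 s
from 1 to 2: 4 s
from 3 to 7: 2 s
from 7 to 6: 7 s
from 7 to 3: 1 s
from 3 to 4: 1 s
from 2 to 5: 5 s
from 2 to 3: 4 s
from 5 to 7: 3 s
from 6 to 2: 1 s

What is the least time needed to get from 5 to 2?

Shortest distances from 5:
5: 0
7: 3  (via 5)
3: 4  (via 7)
4: 5  (via 3)
6: 6  (via 3)
2: 7  (via 6)
Shortest route: 5–7–3–6–2 = 7 s.

7 s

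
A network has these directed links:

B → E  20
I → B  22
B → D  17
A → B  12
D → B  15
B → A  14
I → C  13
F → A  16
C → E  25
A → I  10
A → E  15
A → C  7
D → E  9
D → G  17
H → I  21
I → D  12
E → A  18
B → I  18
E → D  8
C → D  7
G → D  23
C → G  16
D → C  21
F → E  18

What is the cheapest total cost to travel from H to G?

50

Settle nodes by increasing distance from H:
H: 0
I: 21  (via H)
D: 33  (via I)
C: 34  (via I)
E: 42  (via D)
B: 43  (via I)
G: 50  (via D)
Shortest route: H–I–D–G = 50.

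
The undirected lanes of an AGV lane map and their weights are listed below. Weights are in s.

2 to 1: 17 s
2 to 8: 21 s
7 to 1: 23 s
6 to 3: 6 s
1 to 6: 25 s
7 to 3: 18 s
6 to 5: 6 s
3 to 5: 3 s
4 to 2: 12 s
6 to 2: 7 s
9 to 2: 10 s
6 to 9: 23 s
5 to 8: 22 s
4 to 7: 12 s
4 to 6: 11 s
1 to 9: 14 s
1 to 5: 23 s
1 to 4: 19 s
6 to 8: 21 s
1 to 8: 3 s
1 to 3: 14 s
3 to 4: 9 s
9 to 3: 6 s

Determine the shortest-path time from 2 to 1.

17 s

Shortest distances from 2:
2: 0
6: 7  (via 2)
9: 10  (via 2)
4: 12  (via 2)
3: 13  (via 6)
5: 13  (via 6)
1: 17  (via 2)
Shortest route: 2–1 = 17 s.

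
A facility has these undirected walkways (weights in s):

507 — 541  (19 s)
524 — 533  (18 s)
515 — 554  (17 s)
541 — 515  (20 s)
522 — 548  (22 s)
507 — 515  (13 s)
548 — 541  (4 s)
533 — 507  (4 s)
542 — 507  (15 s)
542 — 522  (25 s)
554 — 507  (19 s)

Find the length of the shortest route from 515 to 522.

46 s

Compare a few routes:
515–507–541–548–522: 13+19+4+22 = 58
515–507–542–522: 13+15+25 = 53
515–554–507–542–522: 17+19+15+25 = 76
515–541–548–522: 20+4+22 = 46
Cheapest is 515–541–548–522 at 46 s.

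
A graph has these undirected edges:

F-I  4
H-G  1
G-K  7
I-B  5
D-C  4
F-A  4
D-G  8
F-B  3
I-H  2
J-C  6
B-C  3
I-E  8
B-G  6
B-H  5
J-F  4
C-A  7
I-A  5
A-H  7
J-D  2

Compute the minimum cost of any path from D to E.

Shortest distances from D:
D: 0
J: 2  (via D)
C: 4  (via D)
F: 6  (via J)
B: 7  (via C)
G: 8  (via D)
H: 9  (via G)
A: 10  (via F)
I: 10  (via F)
K: 15  (via G)
E: 18  (via I)
Shortest route: D → J → F → I → E = 18.

18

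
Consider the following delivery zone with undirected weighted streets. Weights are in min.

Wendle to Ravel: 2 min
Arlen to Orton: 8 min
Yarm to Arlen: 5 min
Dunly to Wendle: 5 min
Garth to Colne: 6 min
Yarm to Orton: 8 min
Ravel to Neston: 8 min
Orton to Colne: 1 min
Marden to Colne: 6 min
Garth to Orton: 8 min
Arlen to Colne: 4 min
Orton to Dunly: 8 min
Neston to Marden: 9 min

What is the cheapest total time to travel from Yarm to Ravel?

23 min

Settle nodes by increasing distance from Yarm:
Yarm: 0
Arlen: 5  (via Yarm)
Orton: 8  (via Yarm)
Colne: 9  (via Arlen)
Garth: 15  (via Colne)
Marden: 15  (via Colne)
Dunly: 16  (via Orton)
Wendle: 21  (via Dunly)
Ravel: 23  (via Wendle)
Shortest route: Yarm–Orton–Dunly–Wendle–Ravel = 23 min.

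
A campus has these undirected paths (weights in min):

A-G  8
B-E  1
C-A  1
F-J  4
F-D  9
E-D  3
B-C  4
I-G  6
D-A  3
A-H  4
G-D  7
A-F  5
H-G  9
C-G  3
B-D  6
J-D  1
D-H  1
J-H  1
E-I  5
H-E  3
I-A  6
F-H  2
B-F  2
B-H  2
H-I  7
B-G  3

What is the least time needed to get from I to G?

Candidate routes:
I → H → B → G: 7+2+3 = 12
I → A → C → G: 6+1+3 = 10
I → E → B → G: 5+1+3 = 9
I → G: 6 = 6
The minimum is 6 min via I → G.

6 min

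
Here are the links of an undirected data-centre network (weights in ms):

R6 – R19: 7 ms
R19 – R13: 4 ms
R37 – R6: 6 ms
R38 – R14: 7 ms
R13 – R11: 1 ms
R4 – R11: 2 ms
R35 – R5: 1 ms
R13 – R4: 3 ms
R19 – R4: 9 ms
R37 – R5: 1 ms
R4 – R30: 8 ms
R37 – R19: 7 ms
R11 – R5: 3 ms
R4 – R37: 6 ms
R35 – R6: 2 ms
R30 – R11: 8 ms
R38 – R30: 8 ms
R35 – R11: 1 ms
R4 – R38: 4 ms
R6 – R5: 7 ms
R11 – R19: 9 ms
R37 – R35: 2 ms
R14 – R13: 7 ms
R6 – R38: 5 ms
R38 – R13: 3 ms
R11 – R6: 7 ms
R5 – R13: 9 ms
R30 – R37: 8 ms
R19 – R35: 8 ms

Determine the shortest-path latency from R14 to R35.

Settle nodes by increasing distance from R14:
R14: 0
R38: 7  (via R14)
R13: 7  (via R14)
R11: 8  (via R13)
R35: 9  (via R11)
Shortest route: R14 → R13 → R11 → R35 = 9 ms.

9 ms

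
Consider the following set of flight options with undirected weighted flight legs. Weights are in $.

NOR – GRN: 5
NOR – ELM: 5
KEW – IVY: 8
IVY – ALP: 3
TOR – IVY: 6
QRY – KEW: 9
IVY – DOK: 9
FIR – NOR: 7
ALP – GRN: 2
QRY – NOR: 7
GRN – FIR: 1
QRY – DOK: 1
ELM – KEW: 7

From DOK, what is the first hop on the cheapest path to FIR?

Compare a few routes:
DOK–IVY–ALP–GRN–FIR: 9+3+2+1 = 15
DOK–QRY–NOR–GRN–FIR: 1+7+5+1 = 14
DOK–QRY–NOR–FIR: 1+7+7 = 15
DOK–QRY–KEW–IVY–ALP–GRN–FIR: 1+9+8+3+2+1 = 24
Cheapest is DOK–QRY–NOR–GRN–FIR at $14.
So from DOK the first move is to QRY.

QRY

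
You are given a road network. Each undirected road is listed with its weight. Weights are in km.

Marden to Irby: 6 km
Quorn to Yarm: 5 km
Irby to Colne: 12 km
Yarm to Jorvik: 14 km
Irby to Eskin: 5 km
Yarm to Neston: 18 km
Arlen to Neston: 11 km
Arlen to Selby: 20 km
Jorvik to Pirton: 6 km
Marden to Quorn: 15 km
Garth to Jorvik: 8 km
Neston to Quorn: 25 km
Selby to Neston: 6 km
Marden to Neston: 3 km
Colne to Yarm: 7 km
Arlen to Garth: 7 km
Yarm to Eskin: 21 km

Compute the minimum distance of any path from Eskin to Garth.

32 km

Enumerating some paths:
Eskin - Yarm - Jorvik - Garth: 21+14+8 = 43
Eskin - Irby - Marden - Neston - Arlen - Garth: 5+6+3+11+7 = 32
Eskin - Irby - Colne - Yarm - Jorvik - Garth: 5+12+7+14+8 = 46
The minimum is 32 km via Eskin - Irby - Marden - Neston - Arlen - Garth.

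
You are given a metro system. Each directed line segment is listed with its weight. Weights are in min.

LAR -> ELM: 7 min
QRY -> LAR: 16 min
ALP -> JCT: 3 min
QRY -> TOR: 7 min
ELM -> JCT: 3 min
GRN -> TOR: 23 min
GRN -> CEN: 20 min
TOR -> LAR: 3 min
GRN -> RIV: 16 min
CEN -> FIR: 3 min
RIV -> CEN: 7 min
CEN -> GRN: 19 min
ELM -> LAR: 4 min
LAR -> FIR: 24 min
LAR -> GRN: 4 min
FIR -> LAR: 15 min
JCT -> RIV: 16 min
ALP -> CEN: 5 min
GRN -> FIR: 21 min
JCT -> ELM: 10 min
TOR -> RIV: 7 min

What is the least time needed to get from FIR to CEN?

39 min

Settle nodes by increasing distance from FIR:
FIR: 0
LAR: 15  (via FIR)
GRN: 19  (via LAR)
ELM: 22  (via LAR)
JCT: 25  (via ELM)
RIV: 35  (via GRN)
CEN: 39  (via GRN)
Shortest route: FIR–LAR–GRN–CEN = 39 min.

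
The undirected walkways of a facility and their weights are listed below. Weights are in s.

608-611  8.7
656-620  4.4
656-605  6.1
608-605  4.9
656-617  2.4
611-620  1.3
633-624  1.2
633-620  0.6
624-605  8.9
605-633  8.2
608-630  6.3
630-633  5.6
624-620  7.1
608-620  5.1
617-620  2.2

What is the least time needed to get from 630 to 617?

Settle nodes by increasing distance from 630:
630: 0
633: 5.6  (via 630)
620: 6.2  (via 633)
608: 6.3  (via 630)
624: 6.8  (via 633)
611: 7.5  (via 620)
617: 8.4  (via 620)
Shortest route: 630 → 633 → 620 → 617 = 8.4 s.

8.4 s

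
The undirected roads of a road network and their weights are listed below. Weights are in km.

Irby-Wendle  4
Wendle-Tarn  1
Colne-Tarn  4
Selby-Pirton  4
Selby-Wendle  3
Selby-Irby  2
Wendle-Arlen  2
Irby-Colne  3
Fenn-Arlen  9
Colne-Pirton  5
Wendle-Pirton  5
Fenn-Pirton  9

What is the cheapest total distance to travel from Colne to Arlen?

Shortest distances from Colne:
Colne: 0
Irby: 3  (via Colne)
Tarn: 4  (via Colne)
Selby: 5  (via Irby)
Wendle: 5  (via Tarn)
Pirton: 5  (via Colne)
Arlen: 7  (via Wendle)
Shortest route: Colne → Tarn → Wendle → Arlen = 7 km.

7 km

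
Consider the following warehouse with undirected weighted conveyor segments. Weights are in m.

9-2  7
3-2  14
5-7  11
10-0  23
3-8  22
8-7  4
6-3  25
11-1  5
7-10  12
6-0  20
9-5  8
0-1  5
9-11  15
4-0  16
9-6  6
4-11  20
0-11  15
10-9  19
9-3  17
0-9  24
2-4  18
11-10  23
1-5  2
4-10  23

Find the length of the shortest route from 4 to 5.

Compare a few routes:
4–11–1–5: 20+5+2 = 27
4–2–9–5: 18+7+8 = 33
4–0–1–5: 16+5+2 = 23
The minimum is 23 m via 4–0–1–5.

23 m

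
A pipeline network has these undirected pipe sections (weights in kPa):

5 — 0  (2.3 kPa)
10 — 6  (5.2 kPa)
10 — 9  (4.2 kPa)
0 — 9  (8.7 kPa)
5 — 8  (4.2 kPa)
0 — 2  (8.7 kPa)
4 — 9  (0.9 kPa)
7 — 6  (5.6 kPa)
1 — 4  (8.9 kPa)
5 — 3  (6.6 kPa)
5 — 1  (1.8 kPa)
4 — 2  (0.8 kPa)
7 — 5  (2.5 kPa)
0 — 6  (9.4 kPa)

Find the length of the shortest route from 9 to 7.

Running Dijkstra from 9:
9: 0
4: 0.9  (via 9)
2: 1.7  (via 4)
10: 4.2  (via 9)
0: 8.7  (via 9)
6: 9.4  (via 10)
1: 9.8  (via 4)
5: 11  (via 0)
7: 13.5  (via 5)
Shortest route: 9 → 0 → 5 → 7 = 13.5 kPa.

13.5 kPa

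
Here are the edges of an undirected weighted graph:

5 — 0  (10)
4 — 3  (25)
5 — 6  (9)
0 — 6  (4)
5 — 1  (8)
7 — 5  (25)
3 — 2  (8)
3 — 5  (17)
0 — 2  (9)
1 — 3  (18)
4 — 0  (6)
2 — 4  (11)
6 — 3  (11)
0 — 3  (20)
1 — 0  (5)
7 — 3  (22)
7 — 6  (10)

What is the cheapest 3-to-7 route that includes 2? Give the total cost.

31

Best 3 to 2: 3 → 2 costing 8
Shortest 2→7: 2 → 0 → 6 → 7 = 23
Total via 2: 8 + 23 = 31.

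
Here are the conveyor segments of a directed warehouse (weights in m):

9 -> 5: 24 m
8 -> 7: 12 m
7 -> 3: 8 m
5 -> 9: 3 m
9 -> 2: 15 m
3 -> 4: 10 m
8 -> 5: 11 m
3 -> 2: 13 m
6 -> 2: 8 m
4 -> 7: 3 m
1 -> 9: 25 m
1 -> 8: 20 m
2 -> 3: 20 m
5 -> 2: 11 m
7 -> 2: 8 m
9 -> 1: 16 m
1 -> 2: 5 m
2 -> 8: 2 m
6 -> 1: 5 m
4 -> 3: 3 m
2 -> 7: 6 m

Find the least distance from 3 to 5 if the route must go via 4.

Best 3 to 4: 3–4 costing 10
Shortest 4→5: 4–7–2–8–5 = 24
Total via 4: 10 + 24 = 34 m.

34 m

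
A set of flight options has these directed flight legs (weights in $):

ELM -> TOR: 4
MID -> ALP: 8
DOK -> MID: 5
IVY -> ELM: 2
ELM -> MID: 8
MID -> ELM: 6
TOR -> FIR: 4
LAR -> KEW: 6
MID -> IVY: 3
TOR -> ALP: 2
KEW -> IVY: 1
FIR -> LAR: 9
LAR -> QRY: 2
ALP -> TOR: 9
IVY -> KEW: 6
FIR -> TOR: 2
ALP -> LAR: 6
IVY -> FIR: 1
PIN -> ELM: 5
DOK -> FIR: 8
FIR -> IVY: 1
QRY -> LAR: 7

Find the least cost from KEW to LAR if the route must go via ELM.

$15

Best KEW to ELM: KEW → IVY → ELM costing 3
Shortest ELM→LAR: ELM → TOR → ALP → LAR = 12
Total via ELM: 3 + 12 = $15.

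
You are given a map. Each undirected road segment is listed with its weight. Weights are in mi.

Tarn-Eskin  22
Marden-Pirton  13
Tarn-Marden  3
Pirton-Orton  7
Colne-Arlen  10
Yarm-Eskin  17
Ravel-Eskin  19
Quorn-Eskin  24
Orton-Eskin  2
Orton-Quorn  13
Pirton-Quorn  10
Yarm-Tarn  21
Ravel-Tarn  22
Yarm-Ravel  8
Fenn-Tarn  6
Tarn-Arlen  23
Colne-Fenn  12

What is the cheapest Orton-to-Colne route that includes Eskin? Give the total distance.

Shortest Orton→Eskin: Orton–Eskin = 2
Best Eskin to Colne: Eskin–Tarn–Fenn–Colne costing 40
Total via Eskin: 2 + 40 = 42 mi.

42 mi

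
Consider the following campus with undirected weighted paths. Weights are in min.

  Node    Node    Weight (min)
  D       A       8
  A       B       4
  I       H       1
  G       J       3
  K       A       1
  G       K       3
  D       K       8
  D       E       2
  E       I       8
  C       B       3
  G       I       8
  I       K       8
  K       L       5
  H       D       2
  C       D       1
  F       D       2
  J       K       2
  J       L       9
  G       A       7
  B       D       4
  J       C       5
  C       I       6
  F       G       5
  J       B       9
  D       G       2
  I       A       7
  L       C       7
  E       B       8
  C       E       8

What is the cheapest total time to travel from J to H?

7 min

Settle nodes by increasing distance from J:
J: 0
K: 2  (via J)
A: 3  (via K)
G: 3  (via J)
C: 5  (via J)
D: 5  (via G)
B: 7  (via A)
E: 7  (via D)
F: 7  (via D)
H: 7  (via D)
Shortest route: J–G–D–H = 7 min.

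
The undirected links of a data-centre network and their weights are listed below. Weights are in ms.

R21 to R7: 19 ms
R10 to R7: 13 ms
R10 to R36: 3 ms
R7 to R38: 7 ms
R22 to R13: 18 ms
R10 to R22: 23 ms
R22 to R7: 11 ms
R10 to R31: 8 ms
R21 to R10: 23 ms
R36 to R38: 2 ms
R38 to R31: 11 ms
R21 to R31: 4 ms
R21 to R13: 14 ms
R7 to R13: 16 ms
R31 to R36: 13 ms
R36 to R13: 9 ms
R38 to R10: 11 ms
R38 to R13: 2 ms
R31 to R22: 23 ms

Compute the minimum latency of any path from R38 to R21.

Shortest distances from R38:
R38: 0
R13: 2  (via R38)
R36: 2  (via R38)
R10: 5  (via R36)
R7: 7  (via R38)
R31: 11  (via R38)
R21: 15  (via R31)
Shortest route: R38 → R31 → R21 = 15 ms.

15 ms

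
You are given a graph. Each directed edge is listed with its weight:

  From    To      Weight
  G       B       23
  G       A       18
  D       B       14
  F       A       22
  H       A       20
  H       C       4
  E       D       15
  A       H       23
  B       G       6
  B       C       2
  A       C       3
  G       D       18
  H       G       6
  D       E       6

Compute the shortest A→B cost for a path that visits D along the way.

Best A to D: A → H → G → D costing 47
Shortest D→B: D → B = 14
Total via D: 47 + 14 = 61.

61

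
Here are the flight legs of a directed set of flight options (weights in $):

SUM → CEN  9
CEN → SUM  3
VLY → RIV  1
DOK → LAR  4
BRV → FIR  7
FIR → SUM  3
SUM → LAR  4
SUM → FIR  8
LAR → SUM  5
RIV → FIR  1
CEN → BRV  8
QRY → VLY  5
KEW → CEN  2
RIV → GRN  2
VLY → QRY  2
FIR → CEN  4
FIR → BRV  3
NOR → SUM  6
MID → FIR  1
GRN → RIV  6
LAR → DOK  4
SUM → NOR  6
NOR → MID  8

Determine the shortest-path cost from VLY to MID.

$19

Running Dijkstra from VLY:
VLY: 0
RIV: 1  (via VLY)
QRY: 2  (via VLY)
FIR: 2  (via RIV)
GRN: 3  (via RIV)
SUM: 5  (via FIR)
BRV: 5  (via FIR)
CEN: 6  (via FIR)
LAR: 9  (via SUM)
NOR: 11  (via SUM)
DOK: 13  (via LAR)
MID: 19  (via NOR)
Shortest route: VLY → RIV → FIR → SUM → NOR → MID = $19.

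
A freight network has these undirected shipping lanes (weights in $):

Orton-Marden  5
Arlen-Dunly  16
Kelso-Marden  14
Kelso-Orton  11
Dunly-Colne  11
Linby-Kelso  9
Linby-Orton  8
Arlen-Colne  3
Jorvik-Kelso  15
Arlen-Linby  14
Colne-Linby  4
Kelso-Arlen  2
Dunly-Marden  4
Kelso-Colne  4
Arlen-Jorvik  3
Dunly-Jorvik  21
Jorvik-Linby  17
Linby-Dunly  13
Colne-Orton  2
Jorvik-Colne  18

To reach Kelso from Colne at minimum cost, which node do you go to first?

Candidate routes:
Colne–Kelso: 4 = 4
Colne–Arlen–Kelso: 3+2 = 5
The minimum is $4 via Colne–Kelso.
So from Colne the first move is to Kelso.

Kelso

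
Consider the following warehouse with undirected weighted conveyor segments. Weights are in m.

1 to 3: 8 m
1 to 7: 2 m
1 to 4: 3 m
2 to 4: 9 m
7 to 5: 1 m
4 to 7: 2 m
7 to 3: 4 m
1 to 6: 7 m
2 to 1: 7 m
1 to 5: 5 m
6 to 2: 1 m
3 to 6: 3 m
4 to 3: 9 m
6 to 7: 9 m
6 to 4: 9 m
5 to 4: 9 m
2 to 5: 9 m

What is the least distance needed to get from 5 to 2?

9 m

Enumerating some paths:
5 - 7 - 6 - 2: 1+9+1 = 11
5 - 7 - 1 - 2: 1+2+7 = 10
5 - 7 - 1 - 6 - 2: 1+2+7+1 = 11
5 - 2: 9 = 9
Cheapest is 5 - 2 at 9 m.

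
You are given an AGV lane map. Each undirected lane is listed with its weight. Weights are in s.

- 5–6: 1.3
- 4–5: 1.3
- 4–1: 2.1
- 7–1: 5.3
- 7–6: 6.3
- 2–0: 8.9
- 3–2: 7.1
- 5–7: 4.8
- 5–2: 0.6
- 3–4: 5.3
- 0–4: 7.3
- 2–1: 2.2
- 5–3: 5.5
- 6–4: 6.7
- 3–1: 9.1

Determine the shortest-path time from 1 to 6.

Shortest distances from 1:
1: 0
4: 2.1  (via 1)
2: 2.2  (via 1)
5: 2.8  (via 2)
6: 4.1  (via 5)
Shortest route: 1 → 2 → 5 → 6 = 4.1 s.

4.1 s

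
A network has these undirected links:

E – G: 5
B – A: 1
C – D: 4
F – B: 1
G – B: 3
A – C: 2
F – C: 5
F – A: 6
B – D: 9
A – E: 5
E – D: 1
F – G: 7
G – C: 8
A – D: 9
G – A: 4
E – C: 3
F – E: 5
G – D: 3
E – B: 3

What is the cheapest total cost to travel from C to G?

6

Enumerating some paths:
C–A–G: 2+4 = 6
C–D–G: 4+3 = 7
C–E–D–G: 3+1+3 = 7
The minimum is 6 via C–A–G.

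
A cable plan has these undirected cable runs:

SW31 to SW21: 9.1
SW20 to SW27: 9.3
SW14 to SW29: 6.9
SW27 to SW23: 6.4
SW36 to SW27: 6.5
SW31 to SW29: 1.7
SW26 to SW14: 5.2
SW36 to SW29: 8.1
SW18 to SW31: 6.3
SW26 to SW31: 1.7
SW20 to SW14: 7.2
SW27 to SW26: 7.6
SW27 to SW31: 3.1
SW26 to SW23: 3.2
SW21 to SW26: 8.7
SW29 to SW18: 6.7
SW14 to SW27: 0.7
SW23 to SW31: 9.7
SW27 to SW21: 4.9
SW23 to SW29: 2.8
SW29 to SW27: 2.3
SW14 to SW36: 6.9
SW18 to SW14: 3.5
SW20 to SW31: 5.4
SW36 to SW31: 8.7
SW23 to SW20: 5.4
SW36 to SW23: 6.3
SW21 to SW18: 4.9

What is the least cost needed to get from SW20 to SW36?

11.7

Candidate routes:
SW20 → SW14 → SW36: 7.2+6.9 = 14.1
SW20 → SW23 → SW36: 5.4+6.3 = 11.7
Cheapest is SW20 → SW23 → SW36 at 11.7.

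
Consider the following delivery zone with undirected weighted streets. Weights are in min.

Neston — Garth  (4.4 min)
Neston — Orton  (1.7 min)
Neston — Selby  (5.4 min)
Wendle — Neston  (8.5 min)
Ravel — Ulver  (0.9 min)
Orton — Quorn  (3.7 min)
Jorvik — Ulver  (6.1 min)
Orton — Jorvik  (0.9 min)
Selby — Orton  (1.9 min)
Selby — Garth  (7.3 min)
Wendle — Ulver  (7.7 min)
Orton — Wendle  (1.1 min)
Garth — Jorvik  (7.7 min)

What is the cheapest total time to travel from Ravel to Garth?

Enumerating some paths:
Ravel–Ulver–Jorvik–Garth: 0.9+6.1+7.7 = 14.7
Ravel–Ulver–Jorvik–Orton–Neston–Garth: 0.9+6.1+0.9+1.7+4.4 = 14
Ravel–Ulver–Wendle–Orton–Neston–Garth: 0.9+7.7+1.1+1.7+4.4 = 15.8
The minimum is 14 min via Ravel–Ulver–Jorvik–Orton–Neston–Garth.

14 min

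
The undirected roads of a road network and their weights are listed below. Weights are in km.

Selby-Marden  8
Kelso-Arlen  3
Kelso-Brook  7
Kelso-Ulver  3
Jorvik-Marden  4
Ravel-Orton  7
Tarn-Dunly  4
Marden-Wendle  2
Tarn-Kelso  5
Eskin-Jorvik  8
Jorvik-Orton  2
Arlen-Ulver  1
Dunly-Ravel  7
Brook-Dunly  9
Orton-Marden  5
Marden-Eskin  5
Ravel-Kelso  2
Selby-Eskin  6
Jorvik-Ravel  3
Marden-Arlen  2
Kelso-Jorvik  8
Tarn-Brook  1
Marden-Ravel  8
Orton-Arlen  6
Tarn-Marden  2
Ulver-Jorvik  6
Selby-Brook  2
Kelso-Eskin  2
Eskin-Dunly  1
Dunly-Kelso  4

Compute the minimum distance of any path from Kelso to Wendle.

Running Dijkstra from Kelso:
Kelso: 0
Eskin: 2  (via Kelso)
Ravel: 2  (via Kelso)
Arlen: 3  (via Kelso)
Ulver: 3  (via Kelso)
Dunly: 3  (via Eskin)
Jorvik: 5  (via Ravel)
Marden: 5  (via Arlen)
Tarn: 5  (via Kelso)
Brook: 6  (via Tarn)
Wendle: 7  (via Marden)
Shortest route: Kelso → Arlen → Marden → Wendle = 7 km.

7 km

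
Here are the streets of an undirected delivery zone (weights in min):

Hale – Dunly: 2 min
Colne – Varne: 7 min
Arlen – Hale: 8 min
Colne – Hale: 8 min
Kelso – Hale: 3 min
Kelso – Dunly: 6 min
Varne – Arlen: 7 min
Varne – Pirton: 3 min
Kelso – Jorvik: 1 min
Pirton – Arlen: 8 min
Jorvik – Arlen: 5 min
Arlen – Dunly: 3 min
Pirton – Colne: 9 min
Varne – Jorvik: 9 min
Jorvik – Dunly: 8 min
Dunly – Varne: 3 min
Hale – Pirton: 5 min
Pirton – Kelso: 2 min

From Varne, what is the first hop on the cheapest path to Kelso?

Candidate routes:
Varne → Pirton → Kelso: 3+2 = 5
Varne → Dunly → Hale → Kelso: 3+2+3 = 8
Cheapest is Varne → Pirton → Kelso at 5 min.
So from Varne the first move is to Pirton.

Pirton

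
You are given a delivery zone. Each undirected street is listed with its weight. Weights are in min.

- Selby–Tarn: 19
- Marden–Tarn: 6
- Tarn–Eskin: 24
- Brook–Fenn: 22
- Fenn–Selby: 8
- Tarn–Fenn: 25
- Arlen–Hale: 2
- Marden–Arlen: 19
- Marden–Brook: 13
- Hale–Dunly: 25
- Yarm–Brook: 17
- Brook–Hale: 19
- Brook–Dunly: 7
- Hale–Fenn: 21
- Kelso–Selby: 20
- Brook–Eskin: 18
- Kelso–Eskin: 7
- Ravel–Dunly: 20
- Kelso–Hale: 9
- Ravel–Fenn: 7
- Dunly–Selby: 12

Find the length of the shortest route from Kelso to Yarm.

42 min

Shortest distances from Kelso:
Kelso: 0
Eskin: 7  (via Kelso)
Hale: 9  (via Kelso)
Arlen: 11  (via Hale)
Selby: 20  (via Kelso)
Brook: 25  (via Eskin)
Fenn: 28  (via Selby)
Marden: 30  (via Arlen)
Tarn: 31  (via Eskin)
Dunly: 32  (via Selby)
Ravel: 35  (via Fenn)
Yarm: 42  (via Brook)
Shortest route: Kelso → Eskin → Brook → Yarm = 42 min.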